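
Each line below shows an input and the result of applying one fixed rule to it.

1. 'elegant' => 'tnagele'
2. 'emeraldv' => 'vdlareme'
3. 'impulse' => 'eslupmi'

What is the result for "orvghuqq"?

Each output is the input with this applied: reverse the string.
"orvghuqq" → "qquhgvro".

qquhgvro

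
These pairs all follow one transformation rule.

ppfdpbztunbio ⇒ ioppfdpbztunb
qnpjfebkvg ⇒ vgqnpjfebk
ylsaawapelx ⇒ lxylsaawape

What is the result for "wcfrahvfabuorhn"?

The pattern: move the last 2 characters to the front (rotate right by 2).
Applying that to "wcfrahvfabuorhn" gives "hnwcfrahvfabuor".

hnwcfrahvfabuor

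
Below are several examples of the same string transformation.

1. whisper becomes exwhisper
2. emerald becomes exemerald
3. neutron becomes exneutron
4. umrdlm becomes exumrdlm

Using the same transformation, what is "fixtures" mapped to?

What's happening: prepend "ex".
So "fixtures" becomes "exfixtures".

exfixtures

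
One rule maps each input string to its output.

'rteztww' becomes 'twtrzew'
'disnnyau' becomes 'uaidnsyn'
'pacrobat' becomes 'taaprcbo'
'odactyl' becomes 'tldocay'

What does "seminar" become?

Rule — swap each adjacent pair of characters (1↔2, 3↔4, ...), then move the last 2 characters to the front (rotate right by 2).
On "seminar" that produces "nresima".

nresima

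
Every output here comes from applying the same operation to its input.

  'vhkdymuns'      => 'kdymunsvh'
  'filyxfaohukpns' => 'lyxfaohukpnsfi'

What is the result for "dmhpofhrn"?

hpofhrndm

In each case the input is transformed by: move the first 2 characters to the end (rotate left by 2).
For "dmhpofhrn" the result is "hpofhrndm".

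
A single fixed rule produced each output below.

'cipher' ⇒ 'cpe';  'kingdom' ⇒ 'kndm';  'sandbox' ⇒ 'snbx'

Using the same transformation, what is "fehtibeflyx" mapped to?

Rule — keep every other character starting from the first (positions 1st, 3rd, 5th, ...).
So "fehtibeflyx" becomes "fhielx".

fhielx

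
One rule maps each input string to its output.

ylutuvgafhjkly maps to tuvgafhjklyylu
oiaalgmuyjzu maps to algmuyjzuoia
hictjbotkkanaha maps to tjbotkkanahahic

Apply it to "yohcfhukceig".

Rule — move the first 3 characters to the end (rotate left by 3).
So "yohcfhukceig" becomes "cfhukceigyoh".

cfhukceigyoh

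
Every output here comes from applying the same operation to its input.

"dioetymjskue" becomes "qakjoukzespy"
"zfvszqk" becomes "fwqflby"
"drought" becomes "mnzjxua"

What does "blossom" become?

What's happening: move the last 3 characters to the front (rotate right by 3), then shift every letter 6 places forward in the alphabet (wrapping around).
For "blossom", step one produces "somblos"; step two turns that into "yushruy".
(Check on "drought": → "ghtdrou" → "mnzjxua" ✓)

yushruy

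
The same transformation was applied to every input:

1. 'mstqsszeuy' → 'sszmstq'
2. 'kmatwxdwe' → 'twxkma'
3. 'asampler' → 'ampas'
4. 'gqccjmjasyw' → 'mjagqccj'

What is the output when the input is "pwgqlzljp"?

qlzpwg

The transformation: delete the last 3 characters, then move the last 3 characters to the front (rotate right by 3).
For "pwgqlzljp", step one produces "pwgqlz"; step two turns that into "qlzpwg".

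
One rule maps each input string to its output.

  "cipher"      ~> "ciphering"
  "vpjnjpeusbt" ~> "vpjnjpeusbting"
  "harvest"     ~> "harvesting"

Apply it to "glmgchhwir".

glmgchhwiring

Each output is the input with this applied: append "ing".
For "glmgchhwir" the result is "glmgchhwiring".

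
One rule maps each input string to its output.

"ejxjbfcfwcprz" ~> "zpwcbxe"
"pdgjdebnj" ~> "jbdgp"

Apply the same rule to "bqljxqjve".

Each output is the input with this applied: reverse the string, then keep every other character starting from the first (positions 1st, 3rd, 5th, ...).
On "bqljxqjve": the first step gives "evjqxjlqb", and the second then gives "ejxlb".
(Check on "ejxjbfcfwcprz": → "zrpcwfcfbjxje" → "zpwcbxe" ✓)

ejxlb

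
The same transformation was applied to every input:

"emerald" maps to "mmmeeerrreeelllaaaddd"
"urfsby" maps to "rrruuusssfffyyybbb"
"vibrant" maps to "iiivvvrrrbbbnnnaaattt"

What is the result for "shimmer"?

Looking at the pairs, the operation is to swap each adjacent pair of characters (1↔2, 3↔4, ...), then repeat every character 3 times.
"shimmer" → "hsmiemr" → "hhhsssmmmiiieeemmmrrr".

hhhsssmmmiiieeemmmrrr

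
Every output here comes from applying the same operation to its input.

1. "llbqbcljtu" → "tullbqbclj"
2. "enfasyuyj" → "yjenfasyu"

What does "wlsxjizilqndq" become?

dqwlsxjizilqn

The rule is to move the last 2 characters to the front (rotate right by 2).
On "wlsxjizilqndq" that produces "dqwlsxjizilqn".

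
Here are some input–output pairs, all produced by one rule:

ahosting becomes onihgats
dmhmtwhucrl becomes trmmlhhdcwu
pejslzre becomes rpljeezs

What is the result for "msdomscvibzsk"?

sssommkidcbzv

Each output is the input with this applied: sort the characters into reverse alphabetical order, then move the first 2 characters to the end (rotate left by 2).
"msdomscvibzsk" → "zvsssommkidcb" → "sssommkidcbzv".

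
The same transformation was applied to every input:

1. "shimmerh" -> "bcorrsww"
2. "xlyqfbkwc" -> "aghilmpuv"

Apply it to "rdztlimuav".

bdefjknsvw

Rule — shift every letter 10 places forward in the alphabet (wrapping around), then sort the characters into alphabetical order.
On "rdztlimuav": the first step gives "bnjdvswekf", and the second then gives "bdefjknsvw".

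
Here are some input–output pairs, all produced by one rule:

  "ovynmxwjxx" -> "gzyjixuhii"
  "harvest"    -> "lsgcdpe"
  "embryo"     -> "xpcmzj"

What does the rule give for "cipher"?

The rule is to shift every letter 11 places forward in the alphabet (wrapping around), then swap each adjacent pair of characters (1↔2, 3↔4, ...).
"cipher" → "tnsacp".

tnsacp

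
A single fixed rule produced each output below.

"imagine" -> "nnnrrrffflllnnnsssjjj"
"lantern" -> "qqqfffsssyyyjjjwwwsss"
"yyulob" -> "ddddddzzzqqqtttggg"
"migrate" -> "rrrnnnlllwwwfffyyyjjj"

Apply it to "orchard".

Rule — shift every letter 5 places forward in the alphabet (wrapping around), then repeat every character 3 times.
On "orchard" that produces "tttwwwhhhmmmfffwwwiii".
(Check on "lantern": → "qfsyjws" → "qqqfffsssyyyjjjwwwsss" ✓)

tttwwwhhhmmmfffwwwiii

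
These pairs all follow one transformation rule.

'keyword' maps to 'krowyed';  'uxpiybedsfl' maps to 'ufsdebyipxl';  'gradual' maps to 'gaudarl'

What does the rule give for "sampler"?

selpmar

In each case the input is transformed by: swap the first and last characters, then reverse the string.
Working it through for "sampler": intermediate "ramples", final "selpmar".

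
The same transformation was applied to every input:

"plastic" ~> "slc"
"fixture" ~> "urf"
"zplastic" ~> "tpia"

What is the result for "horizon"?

Looking at the pairs, the operation is to sort the characters into reverse alphabetical order, then keep every other character starting from the second (positions 2nd, 4th, 6th, ...).
Working it through for "horizon": intermediate "zroonih", final "roi".

roi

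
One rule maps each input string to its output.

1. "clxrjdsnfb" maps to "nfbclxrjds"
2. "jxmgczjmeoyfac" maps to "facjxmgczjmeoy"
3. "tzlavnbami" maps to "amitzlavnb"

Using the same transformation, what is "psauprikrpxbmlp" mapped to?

In each case the input is transformed by: move the last 3 characters to the front (rotate right by 3).
For "psauprikrpxbmlp" the result is "mlppsauprikrpxb".

mlppsauprikrpxb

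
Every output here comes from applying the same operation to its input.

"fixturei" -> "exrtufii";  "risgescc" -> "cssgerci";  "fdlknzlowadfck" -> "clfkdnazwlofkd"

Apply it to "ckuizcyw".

yucizcwk

Each output is the input with this applied: take characters alternately from the front and the back (1st, last, 2nd, 2nd-last, ...), then move the first 3 characters to the end (rotate left by 3).
Starting from "ckuizcyw": after the first operation, "cwkyuciz"; after the second, "yucizcwk".
(Check on "fixturei": → "fiiexrtu" → "exrtufii" ✓)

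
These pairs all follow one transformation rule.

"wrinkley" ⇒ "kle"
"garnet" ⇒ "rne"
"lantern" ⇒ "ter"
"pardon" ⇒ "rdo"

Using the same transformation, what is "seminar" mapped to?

The pattern: move the last character to the front, then keep only the last 3 characters.
Starting from "seminar": after the first operation, "rsemina"; after the second, "ina".

ina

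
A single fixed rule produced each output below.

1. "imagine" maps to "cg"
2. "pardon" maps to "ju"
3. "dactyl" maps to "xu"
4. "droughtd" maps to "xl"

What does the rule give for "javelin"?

The pattern: shift every letter 6 places backward in the alphabet (wrapping around), then keep only the first 2 characters.
For "javelin", step one produces "dupyfch"; step two turns that into "du".

du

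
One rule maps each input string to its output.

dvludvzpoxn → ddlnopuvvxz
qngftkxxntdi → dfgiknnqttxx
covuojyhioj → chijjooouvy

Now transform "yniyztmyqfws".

fimnqstwyyyz

The transformation: sort the characters into alphabetical order.
So "yniyztmyqfws" becomes "fimnqstwyyyz".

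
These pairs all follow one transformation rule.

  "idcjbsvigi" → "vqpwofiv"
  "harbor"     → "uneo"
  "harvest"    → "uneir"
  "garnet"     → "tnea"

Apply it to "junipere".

Each output is the input with this applied: shift every letter 13 places forward in the alphabet (wrapping around) — i.e. ROT13, then delete the last 2 characters.
Applying both steps to "junipere": "whavcrer", then "whavcr".

whavcr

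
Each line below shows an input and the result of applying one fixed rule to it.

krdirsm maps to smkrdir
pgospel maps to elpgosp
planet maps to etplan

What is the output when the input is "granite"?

tegrani

Rule — move the last 2 characters to the front (rotate right by 2).
So "granite" becomes "tegrani".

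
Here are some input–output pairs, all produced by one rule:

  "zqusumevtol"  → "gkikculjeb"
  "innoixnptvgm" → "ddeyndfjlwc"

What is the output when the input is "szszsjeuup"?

The pattern: delete the first character, then shift every letter 10 places backward in the alphabet (wrapping around).
So "szszsjeuup" becomes "pipizukkf".

pipizukkf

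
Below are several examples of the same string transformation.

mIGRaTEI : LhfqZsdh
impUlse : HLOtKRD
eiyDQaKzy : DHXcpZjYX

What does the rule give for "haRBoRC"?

Rule — flip the case of every letter, then shift every letter 1 place backward in the alphabet (wrapping around).
"haRBoRC" → "GZqaNqb".

GZqaNqb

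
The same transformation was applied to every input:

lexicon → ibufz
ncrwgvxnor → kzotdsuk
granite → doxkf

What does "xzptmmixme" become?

Each output is the input with this applied: delete the last 2 characters, then shift every letter 3 places backward in the alphabet (wrapping around).
"xzptmmixme" → "xzptmmix" → "uwmqjjfu".

uwmqjjfu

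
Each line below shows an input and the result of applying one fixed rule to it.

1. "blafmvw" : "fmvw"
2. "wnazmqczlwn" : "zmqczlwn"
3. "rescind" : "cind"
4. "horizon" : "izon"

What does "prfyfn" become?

What's happening: delete the first 3 characters.
Doing the same to "prfyfn": "yfn".

yfn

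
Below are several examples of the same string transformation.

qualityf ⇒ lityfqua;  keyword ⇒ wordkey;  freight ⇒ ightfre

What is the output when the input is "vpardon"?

rdonvpa

What's happening: move the first 3 characters to the end (rotate left by 3).
On "vpardon" that produces "rdonvpa".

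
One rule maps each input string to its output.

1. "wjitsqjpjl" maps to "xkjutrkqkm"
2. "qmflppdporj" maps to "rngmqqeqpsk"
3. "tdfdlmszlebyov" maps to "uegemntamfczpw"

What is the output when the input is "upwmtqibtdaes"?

The transformation: shift every letter 1 place forward in the alphabet (wrapping around).
Applying that to "upwmtqibtdaes" gives "vqxnurjcuebft".

vqxnurjcuebft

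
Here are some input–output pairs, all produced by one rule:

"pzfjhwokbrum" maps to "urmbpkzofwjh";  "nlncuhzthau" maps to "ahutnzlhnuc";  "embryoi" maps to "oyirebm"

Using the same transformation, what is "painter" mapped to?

Rule — move the last 2 characters to the front (rotate right by 2), then take characters alternately from the front and the back (1st, last, 2nd, 2nd-last, ...).
On "painter": the first step gives "erpaint", and the second then gives "etrnpia".

etrnpia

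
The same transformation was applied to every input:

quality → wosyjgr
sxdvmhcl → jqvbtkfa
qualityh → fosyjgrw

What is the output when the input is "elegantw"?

ucjceylr

What's happening: shift every letter 2 places backward in the alphabet (wrapping around), then move the last character to the front.
Applying both steps to "elegantw": "cjceylru", then "ucjceylr".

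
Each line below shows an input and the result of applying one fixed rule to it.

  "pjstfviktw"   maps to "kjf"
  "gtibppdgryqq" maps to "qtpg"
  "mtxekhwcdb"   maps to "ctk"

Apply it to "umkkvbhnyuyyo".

What's happening: keep one character in every 3, starting at position 2 (positions 2nd, 5th, 8th, ...), then move the last character to the front.
Working it through for "umkkvbhnyuyyo": intermediate "mvny", final "ymvn".

ymvn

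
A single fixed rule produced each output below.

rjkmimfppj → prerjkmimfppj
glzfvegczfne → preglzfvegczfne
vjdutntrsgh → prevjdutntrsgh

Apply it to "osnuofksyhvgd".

preosnuofksyhvgd

Looking at the pairs, the operation is to prepend "pre".
Doing the same to "osnuofksyhvgd": "preosnuofksyhvgd".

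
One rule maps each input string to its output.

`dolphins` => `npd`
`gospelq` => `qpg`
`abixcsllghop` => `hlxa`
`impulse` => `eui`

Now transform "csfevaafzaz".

aaec

Looking at the pairs, the operation is to keep one character in every 3, starting at position 1 (positions 1st, 4th, 7th, ...), then reverse the string.
Applying both steps to "csfevaafzaz": "ceaa", then "aaec".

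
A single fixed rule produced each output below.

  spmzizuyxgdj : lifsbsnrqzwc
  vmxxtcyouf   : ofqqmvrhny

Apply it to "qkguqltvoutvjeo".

jdznjemohnmocxh

In each case the input is transformed by: shift every letter 7 places backward in the alphabet (wrapping around).
On "qkguqltvoutvjeo" that produces "jdznjemohnmocxh".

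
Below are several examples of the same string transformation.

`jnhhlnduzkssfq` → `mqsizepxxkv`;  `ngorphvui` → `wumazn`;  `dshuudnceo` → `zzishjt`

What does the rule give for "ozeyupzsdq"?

dzuexiv

What's happening: delete the first 3 characters, then shift every letter 5 places forward in the alphabet (wrapping around).
"ozeyupzsdq" → "yupzsdq" → "dzuexiv".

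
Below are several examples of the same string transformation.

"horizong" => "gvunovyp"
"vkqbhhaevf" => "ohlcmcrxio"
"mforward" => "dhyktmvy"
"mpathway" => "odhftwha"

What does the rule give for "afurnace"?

uhjlhmby

In each case the input is transformed by: shift every letter 7 places forward in the alphabet (wrapping around), then swap the front and back halves of the string.
Working it through for "afurnace": intermediate "hmbyuhjl", final "uhjlhmby".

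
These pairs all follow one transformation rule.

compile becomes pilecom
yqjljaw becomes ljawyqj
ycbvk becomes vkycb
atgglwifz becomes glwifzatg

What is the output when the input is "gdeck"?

ckgde

The rule is to move the first 3 characters to the end (rotate left by 3).
So "gdeck" becomes "ckgde".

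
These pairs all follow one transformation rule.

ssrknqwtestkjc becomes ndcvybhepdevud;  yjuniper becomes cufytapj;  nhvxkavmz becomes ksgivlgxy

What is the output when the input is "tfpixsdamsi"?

tqatidolxde

The rule is to swap the first and last characters, then shift every letter 11 places forward in the alphabet (wrapping around).
Working it through for "tfpixsdamsi": intermediate "ifpixsdamst", final "tqatidolxde".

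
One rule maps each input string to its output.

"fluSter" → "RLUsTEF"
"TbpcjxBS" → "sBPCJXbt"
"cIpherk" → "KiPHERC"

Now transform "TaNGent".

TAngENt

The transformation: swap the first and last characters, then flip the case of every letter.
Starting from "TaNGent": after the first operation, "taNGenT"; after the second, "TAngENt".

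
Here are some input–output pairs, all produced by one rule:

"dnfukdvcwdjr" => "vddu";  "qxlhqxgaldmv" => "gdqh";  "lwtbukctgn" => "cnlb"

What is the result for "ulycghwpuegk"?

In each case the input is transformed by: keep one character in every 3, starting at position 1 (positions 1st, 4th, 7th, ...), then swap the front and back halves of the string.
Starting from "ulycghwpuegk": after the first operation, "ucwe"; after the second, "weuc".
(Check on "qxlhqxgaldmv": → "qhgd" → "gdqh" ✓)

weuc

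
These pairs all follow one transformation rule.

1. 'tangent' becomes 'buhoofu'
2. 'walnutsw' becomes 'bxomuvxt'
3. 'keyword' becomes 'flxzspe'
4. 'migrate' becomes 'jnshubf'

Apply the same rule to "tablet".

bumcuf

In each case the input is transformed by: shift every letter 1 place forward in the alphabet (wrapping around), then swap each adjacent pair of characters (1↔2, 3↔4, ...).
Applying both steps to "tablet": "ubcmfu", then "bumcuf".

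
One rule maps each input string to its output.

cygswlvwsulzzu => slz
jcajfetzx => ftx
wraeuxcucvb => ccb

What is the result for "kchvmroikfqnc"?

What's happening: keep every other character starting from the first (positions 1st, 3rd, 5th, ...), then keep only the last 3 characters.
Doing the same to "kchvmroikfqnc": "kqc".

kqc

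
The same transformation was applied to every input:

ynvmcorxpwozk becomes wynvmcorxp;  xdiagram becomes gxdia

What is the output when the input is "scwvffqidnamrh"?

ascwvffqidn

The pattern: delete the last 3 characters, then move the last character to the front.
"scwvffqidnamrh" → "scwvffqidna" → "ascwvffqidn".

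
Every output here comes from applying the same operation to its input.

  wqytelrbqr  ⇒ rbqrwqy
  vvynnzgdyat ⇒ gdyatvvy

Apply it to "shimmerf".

Rule — move the first 3 characters to the end (rotate left by 3), then delete the first 3 characters.
Starting from "shimmerf": after the first operation, "mmerfshi"; after the second, "rfshi".

rfshi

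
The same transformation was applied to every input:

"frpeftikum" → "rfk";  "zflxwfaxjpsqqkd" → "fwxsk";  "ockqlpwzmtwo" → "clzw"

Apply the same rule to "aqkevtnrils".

qvrs

The transformation: keep one character in every 3, starting at position 2 (positions 2nd, 5th, 8th, ...).
For "aqkevtnrils" the result is "qvrs".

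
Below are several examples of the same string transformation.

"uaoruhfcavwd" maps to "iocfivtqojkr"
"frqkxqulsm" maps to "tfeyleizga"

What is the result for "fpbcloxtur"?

tdpqzclhif

Looking at the pairs, the operation is to shift every letter 12 places backward in the alphabet (wrapping around).
So "fpbcloxtur" becomes "tdpqzclhif".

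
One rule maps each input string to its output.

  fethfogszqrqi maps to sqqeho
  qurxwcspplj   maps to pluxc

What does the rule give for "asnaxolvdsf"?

vssao

In each case the input is transformed by: keep every other character starting from the second (positions 2nd, 4th, 6th, ...), then move the first 3 characters to the end (rotate left by 3).
Working it through for "asnaxolvdsf": intermediate "saovs", final "vssao".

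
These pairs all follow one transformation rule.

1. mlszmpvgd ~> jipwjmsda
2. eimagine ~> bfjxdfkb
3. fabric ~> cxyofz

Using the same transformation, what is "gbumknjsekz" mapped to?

The pattern: shift every letter 3 places backward in the alphabet (wrapping around).
So "gbumknjsekz" becomes "dyrjhkgpbhw".

dyrjhkgpbhw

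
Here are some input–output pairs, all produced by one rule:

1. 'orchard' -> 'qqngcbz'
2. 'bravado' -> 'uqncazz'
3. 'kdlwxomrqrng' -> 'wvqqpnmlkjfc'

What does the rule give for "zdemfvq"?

Looking at the pairs, the operation is to sort the characters into reverse alphabetical order, then shift every letter 1 place backward in the alphabet (wrapping around).
"zdemfvq" → "zvqmfed" → "yupledc".

yupledc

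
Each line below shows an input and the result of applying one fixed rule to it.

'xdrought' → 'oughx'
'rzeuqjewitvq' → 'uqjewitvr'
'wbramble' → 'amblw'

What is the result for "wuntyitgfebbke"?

Looking at the pairs, the operation is to swap the first and last characters, then delete the first 3 characters.
Working it through for "wuntyitgfebbke": intermediate "euntyitgfebbkw", final "tyitgfebbkw".

tyitgfebbkw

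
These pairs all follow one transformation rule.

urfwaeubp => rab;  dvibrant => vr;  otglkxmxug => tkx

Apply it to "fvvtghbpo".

vgp

In each case the input is transformed by: delete the last character, then keep one character in every 3, starting at position 2 (positions 2nd, 5th, 8th, ...).
Working it through for "fvvtghbpo": intermediate "fvvtghbp", final "vgp".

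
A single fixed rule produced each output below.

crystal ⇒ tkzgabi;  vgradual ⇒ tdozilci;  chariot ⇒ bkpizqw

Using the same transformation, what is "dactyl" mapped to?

What's happening: shift every letter 8 places forward in the alphabet (wrapping around), then move the last character to the front.
For "dactyl", step one produces "likbgt"; step two turns that into "tlikbg".
(Check on "vgradual": → "dozilcit" → "tdozilci" ✓)

tlikbg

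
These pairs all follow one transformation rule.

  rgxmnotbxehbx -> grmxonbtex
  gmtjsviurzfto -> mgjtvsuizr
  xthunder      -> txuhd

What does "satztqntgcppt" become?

The rule is to swap each adjacent pair of characters (1↔2, 3↔4, ...), then delete the last 3 characters.
For "satztqntgcppt", step one produces "asztqttncgppt"; step two turns that into "asztqttncg".

asztqttncg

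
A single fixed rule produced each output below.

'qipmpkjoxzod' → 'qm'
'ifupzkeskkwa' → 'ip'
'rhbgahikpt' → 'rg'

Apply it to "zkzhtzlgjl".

What's happening: keep one character in every 3, starting at position 1 (positions 1st, 4th, 7th, ...), then delete the last 2 characters.
Applying that to "zkzhtzlgjl" gives "zh".

zh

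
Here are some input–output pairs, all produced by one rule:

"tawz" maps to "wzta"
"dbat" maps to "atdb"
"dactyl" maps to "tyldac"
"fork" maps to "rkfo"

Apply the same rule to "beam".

Rule — swap the front and back halves of the string.
"beam" → "ambe".

ambe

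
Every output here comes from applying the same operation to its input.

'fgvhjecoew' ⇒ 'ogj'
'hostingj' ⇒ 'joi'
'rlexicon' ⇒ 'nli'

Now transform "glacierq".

In each case the input is transformed by: keep one character in every 3, starting at position 2 (positions 2nd, 5th, 8th, ...), then move the last character to the front.
Working it through for "glacierq": intermediate "liq", final "qli".

qli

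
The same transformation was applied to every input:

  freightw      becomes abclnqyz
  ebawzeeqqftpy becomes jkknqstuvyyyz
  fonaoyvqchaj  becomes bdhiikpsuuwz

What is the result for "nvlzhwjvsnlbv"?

The transformation: shift every letter 6 places backward in the alphabet (wrapping around), then sort the characters into alphabetical order.
"nvlzhwjvsnlbv" → "hpftbqdpmhfvp" → "bdffhhmpppqtv".

bdffhhmpppqtv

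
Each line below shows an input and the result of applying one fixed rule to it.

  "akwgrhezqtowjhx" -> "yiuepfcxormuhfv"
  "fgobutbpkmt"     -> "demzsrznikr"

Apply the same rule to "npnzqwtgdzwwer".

What's happening: shift every letter 2 places backward in the alphabet (wrapping around).
Applying that to "npnzqwtgdzwwer" gives "lnlxourebxuucp".

lnlxourebxuucp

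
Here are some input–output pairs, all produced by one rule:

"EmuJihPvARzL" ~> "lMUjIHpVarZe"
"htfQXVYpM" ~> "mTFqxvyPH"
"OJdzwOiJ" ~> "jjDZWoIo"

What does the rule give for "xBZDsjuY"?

Rule — flip the case of every letter, then swap the first and last characters.
"xBZDsjuY" → "XbzdSJUy" → "ybzdSJUX".

ybzdSJUX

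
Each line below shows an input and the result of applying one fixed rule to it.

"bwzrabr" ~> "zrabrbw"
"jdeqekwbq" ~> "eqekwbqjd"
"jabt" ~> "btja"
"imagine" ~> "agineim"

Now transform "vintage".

ntagevi

In each case the input is transformed by: move the first 2 characters to the end (rotate left by 2).
Applying that to "vintage" gives "ntagevi".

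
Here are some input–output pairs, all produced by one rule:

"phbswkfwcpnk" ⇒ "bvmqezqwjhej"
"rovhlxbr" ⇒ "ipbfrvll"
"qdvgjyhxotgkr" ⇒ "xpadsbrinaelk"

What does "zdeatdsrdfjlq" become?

xyunxmlxzdfkt

The pattern: move the first character to the end, then shift every letter 6 places backward in the alphabet (wrapping around).
For "zdeatdsrdfjlq", step one produces "deatdsrdfjlqz"; step two turns that into "xyunxmlxzdfkt".
(Check on "qdvgjyhxotgkr": → "dvgjyhxotgkrq" → "xpadsbrinaelk" ✓)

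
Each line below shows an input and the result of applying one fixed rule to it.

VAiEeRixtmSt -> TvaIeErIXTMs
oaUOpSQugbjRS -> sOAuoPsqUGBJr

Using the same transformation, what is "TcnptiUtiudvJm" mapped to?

Rule — flip the case of every letter, then move the last character to the front.
Applying both steps to "TcnptiUtiudvJm": "tCNPTIuTIUDVjM", then "MtCNPTIuTIUDVj".

MtCNPTIuTIUDVj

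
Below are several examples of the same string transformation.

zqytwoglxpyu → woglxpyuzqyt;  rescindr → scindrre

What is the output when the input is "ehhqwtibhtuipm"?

The pattern: swap the front and back halves of the string, then move the last 2 characters to the front (rotate right by 2).
Working it through for "ehhqwtibhtuipm": intermediate "bhtuipmehhqwti", final "tibhtuipmehhqw".
(Check on "rescindr": → "indrresc" → "scindrre" ✓)

tibhtuipmehhqw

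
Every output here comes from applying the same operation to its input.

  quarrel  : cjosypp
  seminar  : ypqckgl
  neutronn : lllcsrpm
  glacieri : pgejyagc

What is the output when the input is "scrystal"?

yjqapwqr

What's happening: shift every letter 2 places backward in the alphabet (wrapping around), then move the last 2 characters to the front (rotate right by 2).
"scrystal" → "qapwqryj" → "yjqapwqr".
(Check on "seminar": → "qckglyp" → "ypqckgl" ✓)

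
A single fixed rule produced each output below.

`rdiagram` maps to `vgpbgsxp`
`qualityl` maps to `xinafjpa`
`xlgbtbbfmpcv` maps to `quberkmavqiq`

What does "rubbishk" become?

xhwzgjqq

Rule — swap the front and back halves of the string, then shift every letter 11 places backward in the alphabet (wrapping around).
On "rubbishk": the first step gives "ishkrubb", and the second then gives "xhwzgjqq".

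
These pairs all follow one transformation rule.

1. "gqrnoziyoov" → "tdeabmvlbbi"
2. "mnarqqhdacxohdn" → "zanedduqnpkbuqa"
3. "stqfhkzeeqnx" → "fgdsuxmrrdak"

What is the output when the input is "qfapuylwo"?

Rule — shift every letter 13 places forward in the alphabet (wrapping around) — i.e. ROT13.
"qfapuylwo" → "dsnchlyjb".

dsnchlyjb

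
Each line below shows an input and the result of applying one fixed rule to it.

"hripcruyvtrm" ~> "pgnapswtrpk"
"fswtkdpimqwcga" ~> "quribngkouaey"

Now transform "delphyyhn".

cjnfwwfl

The transformation: delete the first character, then shift every letter 2 places backward in the alphabet (wrapping around).
Starting from "delphyyhn": after the first operation, "elphyyhn"; after the second, "cjnfwwfl".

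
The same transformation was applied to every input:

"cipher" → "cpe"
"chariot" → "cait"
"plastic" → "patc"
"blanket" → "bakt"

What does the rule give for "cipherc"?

The transformation: keep every other character starting from the first (positions 1st, 3rd, 5th, ...).
So "cipherc" becomes "cpec".

cpec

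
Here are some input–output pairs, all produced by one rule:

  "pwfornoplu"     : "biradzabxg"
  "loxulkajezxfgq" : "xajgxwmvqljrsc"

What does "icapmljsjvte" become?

The pattern: shift every letter 12 places forward in the alphabet (wrapping around).
On "icapmljsjvte" that produces "uombyxvevhfq".

uombyxvevhfq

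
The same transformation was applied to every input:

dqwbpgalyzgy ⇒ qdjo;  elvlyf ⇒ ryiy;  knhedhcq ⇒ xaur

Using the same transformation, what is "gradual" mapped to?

tenq

Rule — shift every letter 13 places forward in the alphabet (wrapping around) — i.e. ROT13, then keep only the first 4 characters.
"gradual" → "tenq".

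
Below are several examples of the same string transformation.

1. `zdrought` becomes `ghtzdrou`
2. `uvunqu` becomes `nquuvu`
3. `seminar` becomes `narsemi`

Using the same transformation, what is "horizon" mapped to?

zonhori

The pattern: move the last 3 characters to the front (rotate right by 3).
Applying that to "horizon" gives "zonhori".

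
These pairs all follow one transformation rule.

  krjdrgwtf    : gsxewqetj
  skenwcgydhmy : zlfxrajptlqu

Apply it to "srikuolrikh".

xufevxhbyev

Rule — shift every letter 13 places forward in the alphabet (wrapping around) — i.e. ROT13, then move the last 2 characters to the front (rotate right by 2).
Working it through for "srikuolrikh": intermediate "fevxhbyevxu", final "xufevxhbyev".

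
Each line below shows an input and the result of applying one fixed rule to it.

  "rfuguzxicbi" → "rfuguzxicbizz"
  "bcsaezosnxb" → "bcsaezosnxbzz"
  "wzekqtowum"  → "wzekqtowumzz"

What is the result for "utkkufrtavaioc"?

utkkufrtavaioczz

The transformation: append "zz".
For "utkkufrtavaioc" the result is "utkkufrtavaioczz".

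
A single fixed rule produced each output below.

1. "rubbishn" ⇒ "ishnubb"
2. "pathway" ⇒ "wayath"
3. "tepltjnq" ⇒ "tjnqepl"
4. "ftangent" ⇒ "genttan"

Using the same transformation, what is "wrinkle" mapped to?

In each case the input is transformed by: delete the first character, then move the first 3 characters to the end (rotate left by 3).
For "wrinkle" the result is "klerin".

klerin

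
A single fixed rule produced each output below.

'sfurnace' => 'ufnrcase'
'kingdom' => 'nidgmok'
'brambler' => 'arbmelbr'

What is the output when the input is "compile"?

The transformation: move the first character to the end, then swap each adjacent pair of characters (1↔2, 3↔4, ...).
Applying both steps to "compile": "ompilec", then "moipelc".

moipelc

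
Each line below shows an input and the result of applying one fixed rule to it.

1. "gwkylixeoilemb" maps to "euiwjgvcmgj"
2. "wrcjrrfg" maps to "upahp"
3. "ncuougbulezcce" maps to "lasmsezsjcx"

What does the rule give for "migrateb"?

kgepy

Rule — delete the last 3 characters, then shift every letter 2 places backward in the alphabet (wrapping around).
Applying that to "migrateb" gives "kgepy".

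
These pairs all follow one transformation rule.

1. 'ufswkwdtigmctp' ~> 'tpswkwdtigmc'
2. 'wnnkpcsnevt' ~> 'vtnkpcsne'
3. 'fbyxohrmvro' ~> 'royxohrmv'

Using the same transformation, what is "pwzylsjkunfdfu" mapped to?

The pattern: delete the first 2 characters, then move the last 2 characters to the front (rotate right by 2).
On "pwzylsjkunfdfu" that produces "fuzylsjkunfd".

fuzylsjkunfd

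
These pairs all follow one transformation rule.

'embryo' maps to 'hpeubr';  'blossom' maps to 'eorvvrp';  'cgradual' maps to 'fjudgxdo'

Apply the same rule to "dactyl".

gdfwbo

The transformation: shift every letter 3 places forward in the alphabet (wrapping around).
For "dactyl" the result is "gdfwbo".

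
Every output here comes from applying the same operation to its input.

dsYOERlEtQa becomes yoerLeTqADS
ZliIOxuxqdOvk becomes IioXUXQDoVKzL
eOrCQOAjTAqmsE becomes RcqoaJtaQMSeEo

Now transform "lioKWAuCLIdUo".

OkwaUcliDuOLI

Each output is the input with this applied: flip the case of every letter, then move the first 2 characters to the end (rotate left by 2).
For "lioKWAuCLIdUo", step one produces "LIOkwaUcliDuO"; step two turns that into "OkwaUcliDuOLI".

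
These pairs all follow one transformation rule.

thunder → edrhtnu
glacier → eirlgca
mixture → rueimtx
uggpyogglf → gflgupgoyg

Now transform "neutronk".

The rule is to swap each adjacent pair of characters (1↔2, 3↔4, ...), then move the last 3 characters to the front (rotate right by 3).
Starting from "neutronk": after the first operation, "entuorkn"; after the second, "rknentuo".

rknentuo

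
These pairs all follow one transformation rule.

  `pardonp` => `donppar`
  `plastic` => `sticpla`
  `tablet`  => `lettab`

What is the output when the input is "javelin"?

The rule is to move the first 3 characters to the end (rotate left by 3).
For "javelin" the result is "elinjav".

elinjav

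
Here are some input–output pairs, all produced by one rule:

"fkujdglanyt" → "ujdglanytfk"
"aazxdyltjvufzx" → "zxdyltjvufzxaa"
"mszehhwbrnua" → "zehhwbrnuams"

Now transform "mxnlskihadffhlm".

The pattern: move the first 2 characters to the end (rotate left by 2).
For "mxnlskihadffhlm" the result is "nlskihadffhlmmx".

nlskihadffhlmmx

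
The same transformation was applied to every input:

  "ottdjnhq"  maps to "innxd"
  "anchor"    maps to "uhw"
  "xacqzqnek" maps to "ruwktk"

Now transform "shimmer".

The rule is to shift every letter 6 places backward in the alphabet (wrapping around), then delete the last 3 characters.
On "shimmer": the first step gives "mbcggyl", and the second then gives "mbcg".

mbcg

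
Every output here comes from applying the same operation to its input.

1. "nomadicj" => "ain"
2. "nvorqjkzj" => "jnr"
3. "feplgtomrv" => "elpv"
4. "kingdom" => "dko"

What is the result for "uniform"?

Each output is the input with this applied: sort the characters into alphabetical order, then keep one character in every 3, starting at position 1 (positions 1st, 4th, 7th, ...).
For "uniform", step one produces "fimnoru"; step two turns that into "fnu".

fnu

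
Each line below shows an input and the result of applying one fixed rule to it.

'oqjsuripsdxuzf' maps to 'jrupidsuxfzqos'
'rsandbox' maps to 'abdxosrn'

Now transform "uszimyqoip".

Rule — swap each adjacent pair of characters (1↔2, 3↔4, ...), then move the first 3 characters to the end (rotate left by 3).
On "uszimyqoip": the first step gives "suizymoqpi", and the second then gives "zymoqpisui".
(Check on "rsandbox": → "srnabdxo" → "abdxosrn" ✓)

zymoqpisui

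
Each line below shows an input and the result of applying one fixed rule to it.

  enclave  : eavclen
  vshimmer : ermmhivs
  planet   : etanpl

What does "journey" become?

yneurjo

Looking at the pairs, the operation is to swap each adjacent pair of characters (1↔2, 3↔4, ...), then reverse the string.
"journey" → "ojrueny" → "yneurjo".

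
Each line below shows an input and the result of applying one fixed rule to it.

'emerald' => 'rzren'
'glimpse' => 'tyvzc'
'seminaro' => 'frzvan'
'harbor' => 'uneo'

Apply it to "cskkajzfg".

pfxxnwm

In each case the input is transformed by: shift every letter 13 places forward in the alphabet (wrapping around) — i.e. ROT13, then delete the last 2 characters.
On "cskkajzfg": the first step gives "pfxxnwmst", and the second then gives "pfxxnwm".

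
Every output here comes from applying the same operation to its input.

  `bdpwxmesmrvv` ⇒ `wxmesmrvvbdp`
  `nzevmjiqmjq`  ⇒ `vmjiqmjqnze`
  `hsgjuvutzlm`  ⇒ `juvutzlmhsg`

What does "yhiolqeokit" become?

Each output is the input with this applied: move the first 3 characters to the end (rotate left by 3).
Doing the same to "yhiolqeokit": "olqeokityhi".

olqeokityhi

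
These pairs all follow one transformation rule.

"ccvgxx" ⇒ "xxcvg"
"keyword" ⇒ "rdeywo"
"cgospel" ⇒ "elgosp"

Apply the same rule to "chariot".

The rule is to delete the first character, then move the last 2 characters to the front (rotate right by 2).
On "chariot": the first step gives "hariot", and the second then gives "othari".

othari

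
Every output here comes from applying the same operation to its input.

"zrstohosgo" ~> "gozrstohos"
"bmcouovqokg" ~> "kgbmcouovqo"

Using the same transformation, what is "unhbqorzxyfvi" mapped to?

viunhbqorzxyf

Each output is the input with this applied: move the last 2 characters to the front (rotate right by 2).
Applying that to "unhbqorzxyfvi" gives "viunhbqorzxyf".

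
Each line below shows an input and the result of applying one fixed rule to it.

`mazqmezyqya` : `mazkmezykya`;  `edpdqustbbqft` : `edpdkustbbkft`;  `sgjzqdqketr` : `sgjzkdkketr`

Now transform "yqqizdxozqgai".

ykkizdxozkgai

The pattern: replace every "q" with "k".
"yqqizdxozqgai" → "ykkizdxozkgai".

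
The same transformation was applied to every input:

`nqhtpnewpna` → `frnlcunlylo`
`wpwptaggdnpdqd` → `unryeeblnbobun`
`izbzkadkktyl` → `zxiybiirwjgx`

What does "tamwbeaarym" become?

The transformation: move the first 2 characters to the end (rotate left by 2), then shift every letter 2 places backward in the alphabet (wrapping around).
Working it through for "tamwbeaarym": intermediate "mwbeaarymta", final "kuzcyypwkry".

kuzcyypwkry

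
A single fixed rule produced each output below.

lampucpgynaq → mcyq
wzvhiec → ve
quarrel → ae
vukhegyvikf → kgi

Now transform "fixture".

xr

Rule — keep one character in every 3, starting at position 3 (positions 3rd, 6th, 9th, ...).
For "fixture" the result is "xr".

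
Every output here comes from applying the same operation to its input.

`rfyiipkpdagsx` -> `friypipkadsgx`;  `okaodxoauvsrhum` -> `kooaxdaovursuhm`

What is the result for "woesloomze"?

What's happening: swap each adjacent pair of characters (1↔2, 3↔4, ...).
On "woesloomze" that produces "owseolmoez".

owseolmoez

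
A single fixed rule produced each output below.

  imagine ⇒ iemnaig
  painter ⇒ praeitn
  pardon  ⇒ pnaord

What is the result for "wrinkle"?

Each output is the input with this applied: take characters alternately from the front and the back (1st, last, 2nd, 2nd-last, ...).
On "wrinkle" that produces "werlikn".

werlikn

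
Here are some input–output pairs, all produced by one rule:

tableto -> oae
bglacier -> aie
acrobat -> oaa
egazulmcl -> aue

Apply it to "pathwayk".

aa

The pattern: swap the first and last characters, then keep only the vowels.
On "pathwayk" that produces "aa".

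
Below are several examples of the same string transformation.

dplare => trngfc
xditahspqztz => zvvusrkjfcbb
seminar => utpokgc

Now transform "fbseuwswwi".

yyywuukhgd

In each case the input is transformed by: shift every letter 2 places forward in the alphabet (wrapping around), then sort the characters into reverse alphabetical order.
On "fbseuwswwi" that produces "yyywuukhgd".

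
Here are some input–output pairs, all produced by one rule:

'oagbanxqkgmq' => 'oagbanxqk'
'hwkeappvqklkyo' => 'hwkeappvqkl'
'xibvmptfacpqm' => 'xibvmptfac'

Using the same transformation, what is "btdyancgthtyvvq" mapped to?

The transformation: delete the last 3 characters.
For "btdyancgthtyvvq" the result is "btdyancgthty".

btdyancgthty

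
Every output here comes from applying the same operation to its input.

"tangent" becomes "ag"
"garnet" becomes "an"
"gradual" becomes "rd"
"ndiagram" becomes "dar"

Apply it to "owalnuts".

wlu

In each case the input is transformed by: keep every other character starting from the second (positions 2nd, 4th, 6th, ...), then delete the last character.
"owalnuts" → "wlus" → "wlu".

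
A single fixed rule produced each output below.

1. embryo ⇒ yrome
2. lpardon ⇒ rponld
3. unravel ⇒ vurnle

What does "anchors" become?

sronhc

Each output is the input with this applied: sort the characters into reverse alphabetical order, then delete the last character.
For "anchors", step one produces "sronhca"; step two turns that into "sronhc".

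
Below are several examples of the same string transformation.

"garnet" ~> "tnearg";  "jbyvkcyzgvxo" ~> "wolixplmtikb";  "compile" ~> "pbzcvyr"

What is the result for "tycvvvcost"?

glpiiipbfg

The pattern: shift every letter 13 places forward in the alphabet (wrapping around) — i.e. ROT13.
On "tycvvvcost" that produces "glpiiipbfg".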